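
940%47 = 0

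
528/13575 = 176/4525 ≈ 0.0389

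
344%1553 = 344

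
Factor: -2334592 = -1*2^7*13^1*23^1*61^1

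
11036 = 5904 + 5132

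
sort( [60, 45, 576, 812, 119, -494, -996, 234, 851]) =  [-996, -494, 45, 60, 119, 234, 576, 812, 851]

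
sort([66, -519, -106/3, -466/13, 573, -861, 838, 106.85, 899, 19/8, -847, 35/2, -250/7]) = [-861, -847, -519, -466/13, -250/7, -106/3, 19/8, 35/2, 66, 106.85, 573, 838, 899]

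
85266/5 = 17053+1/5 = 17053.20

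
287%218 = 69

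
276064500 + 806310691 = 1082375191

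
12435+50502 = 62937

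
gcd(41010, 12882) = 6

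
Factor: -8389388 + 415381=-1 * 1307^1 * 6101^1=-7974007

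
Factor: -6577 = -1*6577^1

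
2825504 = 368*7678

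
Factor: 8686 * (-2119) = -1 * 2^1 * 13^1 * 43^1 * 101^1 * 163^1 = -18405634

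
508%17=15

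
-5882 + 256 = -5626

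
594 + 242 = 836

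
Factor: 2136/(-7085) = -1*2^3*3^1*5^(-1)*13^(-1)*89^1*109^(-1)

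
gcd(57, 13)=1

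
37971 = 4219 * 9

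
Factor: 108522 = 2^1*3^2*6029^1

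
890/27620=89/2762 ≈ 0.0322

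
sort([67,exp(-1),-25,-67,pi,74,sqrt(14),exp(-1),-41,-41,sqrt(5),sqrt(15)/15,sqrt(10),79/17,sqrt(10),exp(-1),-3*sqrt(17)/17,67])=[-67,-41,-41,-25,-3*sqrt(17)/17,sqrt(15)/15,exp(-1),exp(-1),exp(-1),sqrt(5),pi,sqrt(10),sqrt(10),sqrt(14),79/17,67,67,74]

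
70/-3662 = -35/1831 ≈ -0.0191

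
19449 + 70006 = 89455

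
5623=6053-430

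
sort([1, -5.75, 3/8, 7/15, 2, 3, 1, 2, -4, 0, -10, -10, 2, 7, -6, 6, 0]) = [-10, -10, -6, -5.75, -4, 0, 0, 3/8, 7/15, 1, 1, 2, 2, 2, 3, 6, 7]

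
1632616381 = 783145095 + 849471286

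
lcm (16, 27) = 432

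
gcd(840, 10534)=2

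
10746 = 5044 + 5702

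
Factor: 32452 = 2^2 * 7^1 * 19^1 * 61^1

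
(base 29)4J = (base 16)87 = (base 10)135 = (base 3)12000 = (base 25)5A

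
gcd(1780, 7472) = 4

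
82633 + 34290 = 116923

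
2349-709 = 1640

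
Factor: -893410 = -1*2^1*5^1*7^1*12763^1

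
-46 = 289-335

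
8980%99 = 70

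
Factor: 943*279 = 3^2*23^1*31^1*41^1 = 263097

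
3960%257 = 105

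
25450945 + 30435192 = 55886137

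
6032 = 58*104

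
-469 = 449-918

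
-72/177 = -24/59 ≈ -0.407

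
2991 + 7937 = 10928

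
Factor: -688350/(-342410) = 3^1*5^1*13^1*97^(-1) = 195/97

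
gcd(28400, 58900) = 100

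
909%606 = 303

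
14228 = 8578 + 5650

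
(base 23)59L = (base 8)5471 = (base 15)CB8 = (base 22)5KD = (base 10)2873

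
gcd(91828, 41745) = 11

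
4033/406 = 9+379/406 ≈ 9.93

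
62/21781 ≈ 0.00285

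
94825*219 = 20766675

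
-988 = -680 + -308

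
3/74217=1/24739 ≈ 0.0000404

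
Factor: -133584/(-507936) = 2^(-1)*11^1*13^(-1)*23^1*37^(-1) = 253/962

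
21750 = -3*(-7250)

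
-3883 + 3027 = -856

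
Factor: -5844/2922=-1*2^1=-2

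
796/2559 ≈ 0.311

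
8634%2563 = 945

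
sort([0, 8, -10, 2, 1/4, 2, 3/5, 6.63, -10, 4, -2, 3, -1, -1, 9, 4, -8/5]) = [-10, -10, -2, -8/5, -1, -1, 0, 1/4, 3/5, 2, 2, 3, 4, 4, 6.63, 8, 9]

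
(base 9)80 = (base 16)48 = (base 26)2k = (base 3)2200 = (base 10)72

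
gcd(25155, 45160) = 5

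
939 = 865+74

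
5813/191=30 + 83/191≈30.43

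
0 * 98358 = 0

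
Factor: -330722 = -1*2^1*7^1*23623^1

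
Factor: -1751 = -1*17^1*103^1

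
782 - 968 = -186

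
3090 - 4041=-951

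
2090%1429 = 661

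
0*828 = 0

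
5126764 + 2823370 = 7950134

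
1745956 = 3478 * 502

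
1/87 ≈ 0.0115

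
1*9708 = 9708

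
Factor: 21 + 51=2^3 * 3^2=72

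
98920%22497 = 8932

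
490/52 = 245/26 ≈ 9.42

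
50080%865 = 775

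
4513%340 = 93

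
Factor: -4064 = -1*2^5*127^1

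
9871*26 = 256646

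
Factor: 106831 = 47^1 * 2273^1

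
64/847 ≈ 0.0756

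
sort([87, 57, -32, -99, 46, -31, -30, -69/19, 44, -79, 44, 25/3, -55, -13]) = [-99, -79, -55, -32, -31, -30, -13, -69/19, 25/3, 44, 44, 46, 57, 87]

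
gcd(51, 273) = 3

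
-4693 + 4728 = 35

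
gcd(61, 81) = 1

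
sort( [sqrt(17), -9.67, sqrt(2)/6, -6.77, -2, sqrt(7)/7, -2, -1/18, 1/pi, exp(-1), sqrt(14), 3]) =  [-9.67, -6.77, -2, -2, -1/18, sqrt(2)/6, 1/pi, exp(-1), sqrt(7)/7, 3, sqrt(14), sqrt(17)]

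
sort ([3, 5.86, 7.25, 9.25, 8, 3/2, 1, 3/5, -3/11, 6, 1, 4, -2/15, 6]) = [-3/11, -2/15, 3/5, 1, 1, 3/2, 3, 4, 5.86, 6, 6, 7.25, 8, 9.25]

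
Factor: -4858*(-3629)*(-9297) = -1*2^1*3^2*7^1*19^1*191^1*347^1*1033^1 = -163903153554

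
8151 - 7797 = 354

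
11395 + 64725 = 76120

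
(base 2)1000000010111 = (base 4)1000113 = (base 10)4119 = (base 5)112434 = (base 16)1017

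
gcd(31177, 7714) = 1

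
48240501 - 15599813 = 32640688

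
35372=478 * 74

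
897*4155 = 3727035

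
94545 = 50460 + 44085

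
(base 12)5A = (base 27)2G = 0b1000110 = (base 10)70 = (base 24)2M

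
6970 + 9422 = 16392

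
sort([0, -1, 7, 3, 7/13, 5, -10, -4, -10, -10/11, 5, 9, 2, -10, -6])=[-10, -10, -10, -6, -4, -1, -10/11, 0, 7/13, 2, 3, 5, 5, 7, 9]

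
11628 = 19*612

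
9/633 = 3/211 ≈ 0.0142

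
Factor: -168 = -1*2^3*3^1*7^1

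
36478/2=18239=18239.00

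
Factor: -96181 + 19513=-1*2^2*3^1*6389^1=-76668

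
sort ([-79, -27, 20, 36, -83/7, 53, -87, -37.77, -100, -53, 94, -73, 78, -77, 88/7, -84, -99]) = [-100, -99, -87, -84, -79, -77, -73, -53, -37.77, -27, -83/7, 88/7, 20, 36, 53, 78, 94]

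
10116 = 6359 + 3757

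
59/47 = 1 + 12/47 ≈ 1.26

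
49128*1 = 49128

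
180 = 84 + 96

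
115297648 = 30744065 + 84553583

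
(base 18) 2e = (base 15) 35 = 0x32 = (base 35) 1f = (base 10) 50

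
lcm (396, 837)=36828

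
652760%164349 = 159713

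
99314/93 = 1067 + 83/93 ≈ 1067.89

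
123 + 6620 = 6743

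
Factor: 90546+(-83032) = 2^1 * 13^1 * 17^2 = 7514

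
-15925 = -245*65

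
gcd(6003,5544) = 9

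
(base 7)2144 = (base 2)1011111111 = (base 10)767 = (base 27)11b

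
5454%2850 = 2604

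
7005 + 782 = 7787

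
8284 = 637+7647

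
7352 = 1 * 7352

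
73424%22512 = 5888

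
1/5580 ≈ 0.000179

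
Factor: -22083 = -1 * 3^1 * 17^1 * 433^1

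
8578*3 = 25734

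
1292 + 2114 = 3406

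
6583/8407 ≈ 0.783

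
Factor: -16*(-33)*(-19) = -1*2^4*3^1*11^1*19^1 = -10032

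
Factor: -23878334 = -1 * 2^1 * 107^1 * 111581^1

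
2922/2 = 1461 = 1461.00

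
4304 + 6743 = 11047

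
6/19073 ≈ 0.000315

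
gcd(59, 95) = 1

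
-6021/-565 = 10 + 371/565 ≈ 10.66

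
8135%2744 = 2647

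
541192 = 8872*61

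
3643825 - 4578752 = -934927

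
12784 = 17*752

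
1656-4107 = -2451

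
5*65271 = 326355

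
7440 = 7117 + 323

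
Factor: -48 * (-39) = 2^4 * 3^2 * 13^1 = 1872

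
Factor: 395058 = 2^1 * 3^1 * 65843^1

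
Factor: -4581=-1*3^2*509^1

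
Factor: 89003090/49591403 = 2^1 * 5^1 * 11^1 * 109^(-1) * 139^1 * 5821^1 * 454967^(-1)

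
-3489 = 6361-9850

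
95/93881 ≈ 0.00101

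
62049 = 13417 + 48632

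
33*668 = 22044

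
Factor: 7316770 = 2^1 * 5^1 * 523^1 * 1399^1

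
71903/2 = 35951 + 1/2 = 35951.50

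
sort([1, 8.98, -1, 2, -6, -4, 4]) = [-6, -4, -1, 1, 2, 4, 8.98]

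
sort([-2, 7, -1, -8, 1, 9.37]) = [-8, -2, -1, 1, 7, 9.37]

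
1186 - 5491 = -4305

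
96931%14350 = 10831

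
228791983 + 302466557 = 531258540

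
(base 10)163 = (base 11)139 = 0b10100011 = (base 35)4n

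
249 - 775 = -526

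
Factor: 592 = 2^4*37^1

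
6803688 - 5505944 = 1297744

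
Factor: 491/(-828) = -1 * 2^(-2) * 3^(-2) * 23^(-1) * 491^1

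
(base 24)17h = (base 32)np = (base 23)1a2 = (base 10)761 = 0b1011111001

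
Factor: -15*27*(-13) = 3^4*5^1*13^1 = 5265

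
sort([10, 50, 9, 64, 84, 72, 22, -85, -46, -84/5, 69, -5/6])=[-85, -46, -84/5, -5/6, 9, 10, 22, 50, 64, 69, 72, 84]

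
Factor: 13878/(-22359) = -1 * 2^1 * 3^2 * 29^(-1) = -18/29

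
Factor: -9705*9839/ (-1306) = 2^ (-1)*3^1*5^1*647^1*653^ (-1)*9839^1 = 95487495/1306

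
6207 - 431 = 5776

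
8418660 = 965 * 8724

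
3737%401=128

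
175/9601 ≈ 0.0182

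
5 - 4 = 1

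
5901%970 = 81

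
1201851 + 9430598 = 10632449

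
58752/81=725+1/3 ≈ 725.33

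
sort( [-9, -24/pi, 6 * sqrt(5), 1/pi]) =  [-9, -24/pi, 1/pi, 6 * sqrt(5)]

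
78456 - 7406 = 71050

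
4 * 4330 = 17320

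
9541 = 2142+7399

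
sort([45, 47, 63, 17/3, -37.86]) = [-37.86, 17/3, 45, 47, 63]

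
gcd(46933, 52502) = 1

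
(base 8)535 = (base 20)h9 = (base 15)184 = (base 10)349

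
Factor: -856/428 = -1*2^1 = -2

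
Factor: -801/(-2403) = 3^(-1) = 1/3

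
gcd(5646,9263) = 1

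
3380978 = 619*5462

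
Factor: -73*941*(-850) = 2^1*5^2*17^1*73^1*941^1 = 58389050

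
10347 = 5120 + 5227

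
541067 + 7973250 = 8514317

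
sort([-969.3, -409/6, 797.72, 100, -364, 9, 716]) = [-969.3, -364, -409/6, 9, 100, 716, 797.72]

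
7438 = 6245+1193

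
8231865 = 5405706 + 2826159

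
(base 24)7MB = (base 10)4571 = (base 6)33055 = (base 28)5N7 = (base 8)10733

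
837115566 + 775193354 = 1612308920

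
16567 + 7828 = 24395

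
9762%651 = 648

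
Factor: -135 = -1*3^3*5^1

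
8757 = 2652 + 6105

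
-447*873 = -390231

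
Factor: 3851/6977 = 3851^1*6977^(-1)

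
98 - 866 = -768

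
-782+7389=6607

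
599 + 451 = 1050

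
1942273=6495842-4553569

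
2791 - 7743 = -4952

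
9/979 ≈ 0.00919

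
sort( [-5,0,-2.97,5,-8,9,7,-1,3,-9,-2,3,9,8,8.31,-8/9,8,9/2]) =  [-9,-8,-5,-2.97,-2,-1,-8/9,0,3,3,9/2,5,7,8,8,8.31,9,9]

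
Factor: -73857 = -1*3^1*7^1*3517^1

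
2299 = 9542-7243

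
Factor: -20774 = -1*2^1*13^1*17^1*47^1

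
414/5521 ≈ 0.0750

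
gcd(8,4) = 4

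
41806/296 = 141 + 35/148 ≈ 141.24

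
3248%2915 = 333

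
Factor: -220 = -1 * 2^2 * 5^1 * 11^1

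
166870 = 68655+98215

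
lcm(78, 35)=2730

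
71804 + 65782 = 137586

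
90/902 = 45/451 ≈ 0.0998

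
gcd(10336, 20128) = 544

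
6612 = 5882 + 730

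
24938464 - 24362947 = 575517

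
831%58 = 19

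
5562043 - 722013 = 4840030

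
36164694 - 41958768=-5794074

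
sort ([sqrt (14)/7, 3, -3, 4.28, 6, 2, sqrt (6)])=[-3, sqrt (14)/7, 2, sqrt (6), 3, 4.28, 6]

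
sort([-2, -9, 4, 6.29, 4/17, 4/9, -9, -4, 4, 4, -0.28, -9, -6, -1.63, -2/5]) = [-9, -9, -9, -6, -4, -2, -1.63, -2/5, -0.28, 4/17, 4/9, 4, 4, 4, 6.29]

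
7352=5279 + 2073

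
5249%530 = 479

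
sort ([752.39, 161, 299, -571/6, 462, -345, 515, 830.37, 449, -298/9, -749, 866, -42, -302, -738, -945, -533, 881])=[-945, -749, -738, -533, -345, -302, -571/6, -42, -298/9, 161, 299, 449, 462, 515, 752.39, 830.37, 866, 881]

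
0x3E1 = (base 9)1323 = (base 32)V1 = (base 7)2616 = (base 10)993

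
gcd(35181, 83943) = 27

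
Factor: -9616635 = -1*3^2*5^1*7^1*30529^1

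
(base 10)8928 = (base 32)8n0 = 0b10001011100000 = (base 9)13220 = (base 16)22e0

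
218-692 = -474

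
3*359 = 1077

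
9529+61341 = 70870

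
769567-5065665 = -4296098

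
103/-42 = -2-19/42 ≈ -2.45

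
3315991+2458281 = 5774272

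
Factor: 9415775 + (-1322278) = 991^1*8167^1 = 8093497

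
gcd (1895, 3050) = 5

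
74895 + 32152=107047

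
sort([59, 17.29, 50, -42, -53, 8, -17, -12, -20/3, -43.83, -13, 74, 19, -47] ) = [-53, -47, -43.83, -42, -17, -13, -12, -20/3, 8, 17.29, 19, 50, 59, 74] 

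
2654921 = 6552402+-3897481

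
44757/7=6393+6/7 ≈ 6393.86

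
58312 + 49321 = 107633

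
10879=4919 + 5960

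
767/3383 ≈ 0.227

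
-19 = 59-78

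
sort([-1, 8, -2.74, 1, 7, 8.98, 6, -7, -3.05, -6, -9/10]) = [-7, -6, -3.05, -2.74, -1, -9/10, 1, 6, 7, 8, 8.98]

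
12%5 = 2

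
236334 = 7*33762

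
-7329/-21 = 349 = 349.00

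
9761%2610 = 1931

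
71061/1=71061=71061.00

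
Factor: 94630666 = 2^1*13^1*67^1*54323^1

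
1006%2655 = 1006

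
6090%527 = 293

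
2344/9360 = 293/1170 ≈ 0.250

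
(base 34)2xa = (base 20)8c4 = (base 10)3444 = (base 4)311310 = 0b110101110100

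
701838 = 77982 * 9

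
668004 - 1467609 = -799605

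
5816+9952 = 15768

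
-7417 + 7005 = -412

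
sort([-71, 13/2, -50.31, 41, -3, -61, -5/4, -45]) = [-71, -61, -50.31, -45, -3, -5/4, 13/2, 41]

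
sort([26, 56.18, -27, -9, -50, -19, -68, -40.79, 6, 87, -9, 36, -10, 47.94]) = [-68, -50, -40.79, -27, -19, -10, -9, -9, 6, 26, 36, 47.94, 56.18, 87]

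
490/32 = 245/16 ≈ 15.31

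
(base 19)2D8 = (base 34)SP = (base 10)977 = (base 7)2564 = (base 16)3D1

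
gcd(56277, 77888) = 1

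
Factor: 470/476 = 2^(-1) * 5^1 * 7^(-1) * 17^(-1) * 47^1 = 235/238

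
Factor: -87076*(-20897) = 2^2*11^1*1979^1*20897^1 = 1819627172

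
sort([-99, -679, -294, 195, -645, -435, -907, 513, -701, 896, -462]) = [-907, -701, -679, -645, -462, -435, -294, -99, 195, 513, 896]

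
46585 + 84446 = 131031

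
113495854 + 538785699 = 652281553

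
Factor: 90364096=2^6 * 619^1 * 2281^1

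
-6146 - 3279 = -9425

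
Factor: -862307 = -1*862307^1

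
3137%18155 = 3137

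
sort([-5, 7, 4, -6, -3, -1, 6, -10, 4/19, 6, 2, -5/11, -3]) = [-10, -6, -5, -3, -3, -1, -5/11, 4/19, 2, 4, 6, 6, 7]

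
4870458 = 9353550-4483092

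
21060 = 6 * 3510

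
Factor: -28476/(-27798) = 2^1 * 3^1 * 7^1 * 41^(-1) = 42/41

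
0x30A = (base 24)18A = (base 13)47B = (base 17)2BD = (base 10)778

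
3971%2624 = 1347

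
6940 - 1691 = 5249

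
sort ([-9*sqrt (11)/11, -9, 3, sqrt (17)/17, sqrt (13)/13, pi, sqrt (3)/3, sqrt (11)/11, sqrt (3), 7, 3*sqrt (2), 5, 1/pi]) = [-9, -9*sqrt (11)/11, sqrt (17)/17, sqrt (13)/13, sqrt (11)/11, 1/pi, sqrt (3)/3, sqrt (3), 3, pi, 3*sqrt (2), 5, 7]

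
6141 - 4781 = 1360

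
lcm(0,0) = 0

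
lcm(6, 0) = 0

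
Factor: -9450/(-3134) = 3^3*5^2*7^1*1567^(-1) = 4725/1567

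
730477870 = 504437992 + 226039878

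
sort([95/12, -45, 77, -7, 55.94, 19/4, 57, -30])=[-45, -30, -7, 19/4, 95/12, 55.94, 57, 77]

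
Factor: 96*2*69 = 2^6*3^2*23^1 = 13248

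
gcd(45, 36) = 9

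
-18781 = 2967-21748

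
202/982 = 101/491 ≈ 0.206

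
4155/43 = 96+27/43≈96.63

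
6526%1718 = 1372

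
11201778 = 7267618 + 3934160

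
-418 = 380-798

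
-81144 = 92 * (-882)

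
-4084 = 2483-6567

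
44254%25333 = 18921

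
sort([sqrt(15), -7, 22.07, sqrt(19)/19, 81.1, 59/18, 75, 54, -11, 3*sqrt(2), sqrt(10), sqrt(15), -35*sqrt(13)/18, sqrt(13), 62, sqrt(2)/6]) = [-11, -35*sqrt(13)/18, -7, sqrt(19)/19, sqrt(2)/6, sqrt(10), 59/18, sqrt(13), sqrt(15), sqrt(15), 3*sqrt(2), 22.07, 54, 62, 75, 81.1]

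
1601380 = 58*27610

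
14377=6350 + 8027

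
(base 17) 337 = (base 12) 651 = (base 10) 925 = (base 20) 265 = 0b1110011101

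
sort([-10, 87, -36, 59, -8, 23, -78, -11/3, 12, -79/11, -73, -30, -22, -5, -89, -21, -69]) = [-89, -78, -73, -69, -36, -30, -22, -21, -10, -8, -79/11, -5, -11/3, 12, 23, 59, 87]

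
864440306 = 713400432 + 151039874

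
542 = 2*271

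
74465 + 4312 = 78777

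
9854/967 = 10 + 184/967 ≈ 10.19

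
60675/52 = 1166 + 43/52 ≈ 1166.83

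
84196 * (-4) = -336784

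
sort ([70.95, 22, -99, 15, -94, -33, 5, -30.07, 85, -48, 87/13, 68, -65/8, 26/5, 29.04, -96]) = [-99, -96, -94, -48, -33, -30.07, -65/8, 5, 26/5, 87/13, 15, 22, 29.04, 68, 70.95, 85]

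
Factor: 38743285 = 5^1*7^1*487^1*2273^1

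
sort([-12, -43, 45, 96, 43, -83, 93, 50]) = [-83, -43, -12, 43, 45, 50, 93, 96]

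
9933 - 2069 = 7864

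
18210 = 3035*6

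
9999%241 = 118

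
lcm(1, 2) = 2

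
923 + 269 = 1192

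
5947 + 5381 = 11328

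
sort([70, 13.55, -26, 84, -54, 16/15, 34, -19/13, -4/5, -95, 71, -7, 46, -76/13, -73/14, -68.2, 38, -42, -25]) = [-95, -68.2, -54, -42, -26, -25, -7, -76/13, -73/14, -19/13, -4/5, 16/15, 13.55, 34, 38, 46, 70, 71, 84]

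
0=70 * 0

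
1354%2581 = 1354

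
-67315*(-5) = 336575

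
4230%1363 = 141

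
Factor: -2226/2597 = -1*2^1*3^1*7^(-1) = -6/7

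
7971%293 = 60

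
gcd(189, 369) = 9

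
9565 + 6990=16555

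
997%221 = 113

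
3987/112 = 35 + 67/112 ≈ 35.60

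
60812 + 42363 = 103175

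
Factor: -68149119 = -1*3^1*311^1*73043^1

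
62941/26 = 2420 + 21/26 ≈ 2420.81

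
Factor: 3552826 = 2^1*1031^1*1723^1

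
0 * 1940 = 0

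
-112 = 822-934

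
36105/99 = 12035/33 ≈ 364.70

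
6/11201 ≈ 0.000536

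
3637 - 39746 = -36109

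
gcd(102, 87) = 3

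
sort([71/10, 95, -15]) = [-15, 71/10, 95]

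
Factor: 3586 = 2^1 * 11^1 * 163^1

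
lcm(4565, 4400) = 365200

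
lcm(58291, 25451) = 1807021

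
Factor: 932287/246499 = 11^(-1) * 617^1 * 1511^1 * 22409^(-1) 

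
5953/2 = 2976 + 1/2 = 2976.50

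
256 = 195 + 61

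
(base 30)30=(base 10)90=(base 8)132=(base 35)2k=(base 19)4e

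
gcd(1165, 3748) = 1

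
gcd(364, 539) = 7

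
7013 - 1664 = 5349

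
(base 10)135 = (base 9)160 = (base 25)5a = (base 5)1020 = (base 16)87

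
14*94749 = 1326486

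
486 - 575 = -89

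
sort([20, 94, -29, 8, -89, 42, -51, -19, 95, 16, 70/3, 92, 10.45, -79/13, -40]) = [-89, -51, -40, -29, -19, -79/13, 8, 10.45, 16, 20, 70/3, 42, 92, 94, 95]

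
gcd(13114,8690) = 158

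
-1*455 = -455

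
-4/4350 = -2/2175 ≈ -0.000920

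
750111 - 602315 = 147796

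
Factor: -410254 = -1*2^1*13^1*31^1*509^1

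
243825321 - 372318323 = -128493002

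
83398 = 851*98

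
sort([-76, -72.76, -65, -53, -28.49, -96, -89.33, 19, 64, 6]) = [-96, -89.33, -76, -72.76, -65, -53, -28.49, 6, 19, 64]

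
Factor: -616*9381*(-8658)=2^4*3^3*7^1*11^1*13^1*37^1*53^1*59^1=50031949968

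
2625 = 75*35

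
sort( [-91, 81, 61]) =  [-91, 61, 81]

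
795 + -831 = -36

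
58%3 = 1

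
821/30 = 27 + 11/30 ≈ 27.37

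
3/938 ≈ 0.00320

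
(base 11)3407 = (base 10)4484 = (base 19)c80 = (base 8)10604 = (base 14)18c4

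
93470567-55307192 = 38163375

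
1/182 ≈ 0.00549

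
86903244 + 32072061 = 118975305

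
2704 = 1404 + 1300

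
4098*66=270468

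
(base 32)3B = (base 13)83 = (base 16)6B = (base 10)107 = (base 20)57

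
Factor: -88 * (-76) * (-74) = -1 * 2^6 * 11^1 * 19^1 * 37^1 = -494912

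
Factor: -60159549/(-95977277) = 3^1 * 11^(-1) * 17^1 * 1179599^1 * 8725207^(-1) 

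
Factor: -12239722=-1 * 2^1 * 11^1 * 556351^1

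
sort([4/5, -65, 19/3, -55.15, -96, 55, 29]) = [-96, -65, -55.15, 4/5, 19/3, 29, 55]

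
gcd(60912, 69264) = 144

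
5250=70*75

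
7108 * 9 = 63972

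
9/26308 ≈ 0.000342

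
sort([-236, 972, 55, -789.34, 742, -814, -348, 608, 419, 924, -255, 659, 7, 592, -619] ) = [-814, -789.34, -619, -348, -255, -236, 7, 55, 419, 592, 608, 659, 742, 924, 972] 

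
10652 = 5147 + 5505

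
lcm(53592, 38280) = 267960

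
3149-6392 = -3243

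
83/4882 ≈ 0.0170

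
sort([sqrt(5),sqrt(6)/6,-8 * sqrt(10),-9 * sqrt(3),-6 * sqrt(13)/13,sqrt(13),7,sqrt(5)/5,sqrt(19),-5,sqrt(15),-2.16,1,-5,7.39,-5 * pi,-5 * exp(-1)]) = [-8 * sqrt(10),-5 * pi,-9 * sqrt(3),-5,-5,-2.16,-5 * exp(-1),-6 * sqrt(13)/13,sqrt(6)/6,sqrt(5)/5,1,sqrt(5),sqrt(13),sqrt(15),sqrt(19),7,7.39]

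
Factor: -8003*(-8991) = 3^5*37^1*53^1*151^1 = 71954973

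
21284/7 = 3040 + 4/7≈3040.57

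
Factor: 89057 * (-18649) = -1 * 17^1 * 1097^1 * 89057^1 = -1660823993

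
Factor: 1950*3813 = 2^1*3^2*5^2*13^1*31^1*41^1 = 7435350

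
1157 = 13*89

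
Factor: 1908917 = 83^1*109^1*211^1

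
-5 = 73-78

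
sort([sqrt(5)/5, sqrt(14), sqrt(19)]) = [sqrt(5)/5, sqrt(14), sqrt(19)]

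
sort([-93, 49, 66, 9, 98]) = [-93, 9, 49, 66, 98]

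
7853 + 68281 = 76134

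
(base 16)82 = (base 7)244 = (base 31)46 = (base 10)130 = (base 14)94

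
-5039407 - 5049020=-10088427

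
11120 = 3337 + 7783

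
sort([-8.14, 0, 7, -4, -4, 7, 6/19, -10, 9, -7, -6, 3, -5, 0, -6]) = [-10, -8.14, -7, -6, -6, -5, -4, -4, 0, 0, 6/19, 3, 7, 7, 9]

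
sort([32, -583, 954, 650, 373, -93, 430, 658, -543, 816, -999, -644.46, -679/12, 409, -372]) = [-999, -644.46, -583, -543, -372, -93, -679/12, 32, 373, 409, 430, 650, 658, 816, 954]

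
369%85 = 29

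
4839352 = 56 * 86417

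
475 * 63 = 29925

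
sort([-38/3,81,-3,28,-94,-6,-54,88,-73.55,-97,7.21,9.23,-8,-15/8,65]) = [-97,-94,-73.55,-54,-38/3,-8,-6,-3,-15/8,7.21,9.23,28,65,81,88]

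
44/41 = 1 + 3/41 ≈ 1.07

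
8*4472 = 35776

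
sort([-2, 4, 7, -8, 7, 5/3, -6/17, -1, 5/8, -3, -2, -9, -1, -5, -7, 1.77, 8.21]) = [-9, -8, -7, -5, -3, -2, -2, -1, -1, -6/17, 5/8, 5/3, 1.77, 4, 7, 7, 8.21]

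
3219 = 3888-669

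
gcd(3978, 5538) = 78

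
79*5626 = 444454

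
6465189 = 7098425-633236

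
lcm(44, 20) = 220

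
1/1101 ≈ 0.000908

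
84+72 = 156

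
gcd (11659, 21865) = 1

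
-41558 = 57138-98696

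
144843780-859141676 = -714297896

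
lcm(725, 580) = 2900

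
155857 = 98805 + 57052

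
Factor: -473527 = -1*473527^1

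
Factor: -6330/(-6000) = 2^(-3)*5^(-2)*211^1 = 211/200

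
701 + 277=978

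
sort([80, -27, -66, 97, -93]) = [-93, -66, -27, 80, 97]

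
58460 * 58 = 3390680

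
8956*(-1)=-8956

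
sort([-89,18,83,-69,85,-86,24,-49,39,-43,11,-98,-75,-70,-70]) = [-98,-89,-86,-75,-70,-70,-69,-49,-43,11,18,24,39,83,85]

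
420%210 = 0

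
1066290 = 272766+793524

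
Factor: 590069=67^1 * 8807^1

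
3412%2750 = 662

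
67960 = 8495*8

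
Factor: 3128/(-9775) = -1 * 2^3 * 5^(-2) = -8/25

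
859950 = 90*9555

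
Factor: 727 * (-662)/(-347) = 2^1 * 331^1 * 347^(-1) * 727^1 = 481274/347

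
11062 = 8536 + 2526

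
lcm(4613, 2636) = 18452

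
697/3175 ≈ 0.220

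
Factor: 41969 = 41969^1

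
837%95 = 77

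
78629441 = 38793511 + 39835930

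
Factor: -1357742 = -1 * 2^1 * 678871^1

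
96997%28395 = 11812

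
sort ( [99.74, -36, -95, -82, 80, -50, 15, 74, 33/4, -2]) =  [-95, -82, -50, -36, -2, 33/4, 15, 74, 80, 99.74]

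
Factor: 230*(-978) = -1*2^2*3^1*5^1*23^1*163^1 = -224940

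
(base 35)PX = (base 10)908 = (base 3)1020122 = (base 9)1218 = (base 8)1614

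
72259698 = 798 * 90551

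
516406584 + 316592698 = 832999282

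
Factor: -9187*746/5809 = -1*2^1*37^(-1)*157^(-1)*373^1*9187^1 = -6853502/5809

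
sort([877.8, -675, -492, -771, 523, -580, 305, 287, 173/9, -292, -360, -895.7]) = [-895.7, -771, -675, -580, -492, -360, -292, 173/9, 287, 305, 523, 877.8]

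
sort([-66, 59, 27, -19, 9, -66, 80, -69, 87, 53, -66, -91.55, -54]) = [-91.55, -69, -66, -66, -66, -54, -19, 9, 27, 53, 59, 80, 87]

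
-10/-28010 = 1/2801 ≈ 0.000357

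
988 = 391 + 597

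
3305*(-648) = -2141640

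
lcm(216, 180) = 1080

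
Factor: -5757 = -1*3^1*19^1*101^1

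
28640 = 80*358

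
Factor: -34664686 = -1 * 2^1 * 7^1 * 29^1 * 85381^1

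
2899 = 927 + 1972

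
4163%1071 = 950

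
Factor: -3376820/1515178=-1*2^1*5^1*7^(-2)*109^1*1549^1*15461^(-1)=-1688410/757589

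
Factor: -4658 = -1 * 2^1 * 17^1 * 137^1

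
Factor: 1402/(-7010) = -1*5^(-1) = -1/5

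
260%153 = 107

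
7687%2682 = 2323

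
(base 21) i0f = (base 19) 130b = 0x1f11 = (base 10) 7953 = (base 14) 2c81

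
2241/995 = 2+251/995 ≈ 2.25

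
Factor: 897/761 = 3^1 * 13^1 * 23^1 * 761^ (-1)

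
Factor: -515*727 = -1*5^1*103^1*727^1 = -374405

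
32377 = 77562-45185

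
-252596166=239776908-492373074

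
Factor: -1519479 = -1 * 3^5 * 13^2 * 37^1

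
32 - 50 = -18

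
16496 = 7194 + 9302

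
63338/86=31669/43 ≈ 736.49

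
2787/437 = 6 + 165/437≈6.38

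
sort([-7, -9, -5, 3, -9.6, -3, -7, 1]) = [-9.6, -9, -7, -7, -5, -3, 1, 3]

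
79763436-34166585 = 45596851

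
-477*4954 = -2363058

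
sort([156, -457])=[-457, 156]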